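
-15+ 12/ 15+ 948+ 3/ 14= 65381/ 70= 934.01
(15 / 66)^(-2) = 484 / 25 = 19.36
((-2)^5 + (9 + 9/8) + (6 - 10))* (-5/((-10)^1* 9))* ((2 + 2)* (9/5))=-207/20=-10.35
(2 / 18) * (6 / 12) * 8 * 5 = 20 / 9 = 2.22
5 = 5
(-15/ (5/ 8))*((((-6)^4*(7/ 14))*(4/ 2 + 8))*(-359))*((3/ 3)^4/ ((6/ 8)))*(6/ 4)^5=565295760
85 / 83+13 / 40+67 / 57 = 477743 / 189240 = 2.52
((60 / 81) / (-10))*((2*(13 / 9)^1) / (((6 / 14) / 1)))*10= -3640 / 729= -4.99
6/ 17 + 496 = 496.35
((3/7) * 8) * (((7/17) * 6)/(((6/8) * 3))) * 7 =448/17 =26.35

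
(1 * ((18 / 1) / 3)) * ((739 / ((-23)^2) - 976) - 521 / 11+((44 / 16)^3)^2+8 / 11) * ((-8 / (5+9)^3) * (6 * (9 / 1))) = 1136603613213 / 2043819008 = 556.12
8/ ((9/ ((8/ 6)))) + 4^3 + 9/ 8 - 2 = 13891/ 216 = 64.31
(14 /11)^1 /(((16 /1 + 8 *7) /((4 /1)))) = 7 /99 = 0.07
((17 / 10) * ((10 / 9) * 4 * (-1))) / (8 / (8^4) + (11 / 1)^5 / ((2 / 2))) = -34816 / 742123017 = -0.00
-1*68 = -68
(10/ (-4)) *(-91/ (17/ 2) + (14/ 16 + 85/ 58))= 164965/ 7888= 20.91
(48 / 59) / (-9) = -16 / 177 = -0.09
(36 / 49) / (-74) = -18 / 1813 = -0.01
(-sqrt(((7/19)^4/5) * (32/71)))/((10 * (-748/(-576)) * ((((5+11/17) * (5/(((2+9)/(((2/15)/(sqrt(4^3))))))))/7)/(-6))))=74088 * sqrt(710)/640775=3.08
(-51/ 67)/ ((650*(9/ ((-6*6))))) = 102/ 21775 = 0.00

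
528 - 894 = -366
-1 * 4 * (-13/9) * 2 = 11.56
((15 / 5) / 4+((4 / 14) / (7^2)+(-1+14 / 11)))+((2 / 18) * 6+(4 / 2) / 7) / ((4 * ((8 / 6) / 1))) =1.21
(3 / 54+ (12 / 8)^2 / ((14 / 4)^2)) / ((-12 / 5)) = -1055 / 10584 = -0.10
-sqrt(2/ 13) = -sqrt(26)/ 13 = -0.39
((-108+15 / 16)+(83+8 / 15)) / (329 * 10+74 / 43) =-242821 / 33970560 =-0.01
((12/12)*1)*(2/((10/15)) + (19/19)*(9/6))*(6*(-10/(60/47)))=-423/2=-211.50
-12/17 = -0.71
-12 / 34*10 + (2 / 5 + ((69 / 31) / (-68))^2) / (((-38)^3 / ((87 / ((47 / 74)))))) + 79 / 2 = 35.97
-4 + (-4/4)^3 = -5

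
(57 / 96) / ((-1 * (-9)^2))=-0.01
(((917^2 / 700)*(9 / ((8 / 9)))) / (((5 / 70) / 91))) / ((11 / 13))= 80576506647 / 4400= 18312842.42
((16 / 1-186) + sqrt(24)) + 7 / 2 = -333 / 2 + 2 * sqrt(6) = -161.60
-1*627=-627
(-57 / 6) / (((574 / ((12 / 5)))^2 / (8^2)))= -21888 / 2059225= -0.01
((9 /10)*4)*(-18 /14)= -162 /35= -4.63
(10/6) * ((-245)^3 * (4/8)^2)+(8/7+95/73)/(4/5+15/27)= -2292022437415/374052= -6127550.28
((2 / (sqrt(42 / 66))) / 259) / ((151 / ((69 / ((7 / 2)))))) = 276* sqrt(77) / 1916341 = 0.00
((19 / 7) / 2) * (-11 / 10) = -209 / 140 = -1.49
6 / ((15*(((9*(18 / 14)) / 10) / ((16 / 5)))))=448 / 405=1.11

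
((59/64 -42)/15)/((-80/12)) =2629/6400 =0.41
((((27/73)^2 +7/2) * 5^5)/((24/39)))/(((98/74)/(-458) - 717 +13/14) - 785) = -93394992884375/7591072592816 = -12.30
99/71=1.39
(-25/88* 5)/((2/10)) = -625/88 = -7.10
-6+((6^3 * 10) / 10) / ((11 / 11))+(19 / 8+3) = 1723 / 8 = 215.38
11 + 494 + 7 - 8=504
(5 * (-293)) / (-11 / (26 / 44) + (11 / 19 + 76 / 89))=32205095 / 377723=85.26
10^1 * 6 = 60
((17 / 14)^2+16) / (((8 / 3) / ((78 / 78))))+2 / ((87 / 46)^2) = 84407251 / 11868192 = 7.11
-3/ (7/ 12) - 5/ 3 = -143/ 21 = -6.81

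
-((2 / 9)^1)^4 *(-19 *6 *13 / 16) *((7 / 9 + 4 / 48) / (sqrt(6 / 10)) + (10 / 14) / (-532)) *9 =-65 / 23814 + 7657 *sqrt(15) / 13122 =2.26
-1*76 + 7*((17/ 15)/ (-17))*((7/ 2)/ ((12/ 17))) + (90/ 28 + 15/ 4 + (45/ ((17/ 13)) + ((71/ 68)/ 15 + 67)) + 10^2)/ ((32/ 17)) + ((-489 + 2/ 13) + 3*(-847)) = -157112939/ 52416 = -2997.42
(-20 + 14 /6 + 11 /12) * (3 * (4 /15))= -67 /5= -13.40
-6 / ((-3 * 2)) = 1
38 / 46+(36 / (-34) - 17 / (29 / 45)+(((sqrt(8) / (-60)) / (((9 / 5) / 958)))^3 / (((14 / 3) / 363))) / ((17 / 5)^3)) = -31281.89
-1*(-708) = 708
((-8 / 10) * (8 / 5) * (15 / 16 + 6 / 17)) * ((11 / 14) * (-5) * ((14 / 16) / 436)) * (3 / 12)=3861 / 1185920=0.00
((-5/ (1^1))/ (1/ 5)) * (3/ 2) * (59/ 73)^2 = -261075/ 10658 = -24.50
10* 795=7950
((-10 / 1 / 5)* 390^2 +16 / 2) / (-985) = 308.82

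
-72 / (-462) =12 / 77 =0.16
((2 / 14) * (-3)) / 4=-3 / 28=-0.11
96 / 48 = 2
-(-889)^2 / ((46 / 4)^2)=-3161284 / 529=-5975.96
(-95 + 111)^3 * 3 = 12288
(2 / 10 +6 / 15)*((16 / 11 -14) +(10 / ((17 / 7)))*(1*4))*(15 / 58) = 3303 / 5423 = 0.61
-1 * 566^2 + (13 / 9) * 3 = -320351.67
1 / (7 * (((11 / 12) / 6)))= 72 / 77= 0.94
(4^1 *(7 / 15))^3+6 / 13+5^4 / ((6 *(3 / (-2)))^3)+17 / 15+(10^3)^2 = 1184633578852 / 1184625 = 1000007.24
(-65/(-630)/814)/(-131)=-13/13435884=-0.00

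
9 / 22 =0.41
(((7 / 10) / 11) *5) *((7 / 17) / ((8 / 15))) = 0.25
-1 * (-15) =15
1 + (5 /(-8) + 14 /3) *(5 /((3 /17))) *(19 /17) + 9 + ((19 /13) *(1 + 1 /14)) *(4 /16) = 453325 /3276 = 138.38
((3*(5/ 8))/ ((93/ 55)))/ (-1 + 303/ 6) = 25/ 1116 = 0.02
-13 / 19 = -0.68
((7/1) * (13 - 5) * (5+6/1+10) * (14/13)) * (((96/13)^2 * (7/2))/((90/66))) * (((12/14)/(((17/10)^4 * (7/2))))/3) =317915136000/183495637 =1732.55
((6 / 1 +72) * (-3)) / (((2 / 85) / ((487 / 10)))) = -968643 / 2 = -484321.50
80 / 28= 20 / 7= 2.86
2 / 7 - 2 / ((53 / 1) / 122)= -1602 / 371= -4.32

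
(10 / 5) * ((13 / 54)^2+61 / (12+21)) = 61151 / 16038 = 3.81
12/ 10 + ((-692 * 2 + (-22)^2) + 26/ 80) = -35939/ 40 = -898.48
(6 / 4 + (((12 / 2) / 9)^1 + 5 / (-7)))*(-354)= -3599 / 7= -514.14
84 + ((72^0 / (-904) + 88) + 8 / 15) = 2339537 / 13560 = 172.53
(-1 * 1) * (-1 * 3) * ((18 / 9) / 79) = 0.08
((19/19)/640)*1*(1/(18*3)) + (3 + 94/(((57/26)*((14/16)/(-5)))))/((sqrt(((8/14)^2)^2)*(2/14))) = -3406742621/656640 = -5188.14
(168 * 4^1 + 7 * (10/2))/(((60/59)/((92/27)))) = 959399/405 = 2368.89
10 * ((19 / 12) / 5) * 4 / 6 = 19 / 9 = 2.11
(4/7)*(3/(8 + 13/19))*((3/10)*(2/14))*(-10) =-0.08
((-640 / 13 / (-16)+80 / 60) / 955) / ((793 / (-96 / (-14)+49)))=0.00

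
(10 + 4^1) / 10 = 1.40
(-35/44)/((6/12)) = -35/22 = -1.59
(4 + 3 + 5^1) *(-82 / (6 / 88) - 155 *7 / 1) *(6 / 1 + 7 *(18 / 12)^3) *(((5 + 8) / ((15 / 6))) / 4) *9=-190304127 / 20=-9515206.35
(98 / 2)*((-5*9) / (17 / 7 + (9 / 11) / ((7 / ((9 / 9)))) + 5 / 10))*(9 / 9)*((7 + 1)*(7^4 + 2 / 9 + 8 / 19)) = -17708564720 / 1273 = -13910891.37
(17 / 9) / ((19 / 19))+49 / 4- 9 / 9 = 473 / 36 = 13.14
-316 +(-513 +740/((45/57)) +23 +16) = 442/3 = 147.33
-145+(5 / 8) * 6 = -565 / 4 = -141.25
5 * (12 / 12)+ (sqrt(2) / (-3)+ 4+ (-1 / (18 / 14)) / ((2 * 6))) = 965 / 108 - sqrt(2) / 3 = 8.46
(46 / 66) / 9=23 / 297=0.08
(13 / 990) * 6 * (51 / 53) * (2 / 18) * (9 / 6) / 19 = 0.00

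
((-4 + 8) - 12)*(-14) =112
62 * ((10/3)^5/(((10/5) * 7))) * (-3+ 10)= 3100000/243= 12757.20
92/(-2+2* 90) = 46/89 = 0.52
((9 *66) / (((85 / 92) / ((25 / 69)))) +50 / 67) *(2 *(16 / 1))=8517440 / 1139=7478.00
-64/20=-16/5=-3.20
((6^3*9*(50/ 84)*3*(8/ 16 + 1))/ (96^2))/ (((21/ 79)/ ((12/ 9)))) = 17775/ 6272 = 2.83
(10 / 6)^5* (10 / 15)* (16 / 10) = 10000 / 729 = 13.72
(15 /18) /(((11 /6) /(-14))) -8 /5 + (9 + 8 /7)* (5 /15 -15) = -181018 /1155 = -156.73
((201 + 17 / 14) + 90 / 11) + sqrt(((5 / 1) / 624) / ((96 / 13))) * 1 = sqrt(10) / 96 + 32401 / 154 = 210.43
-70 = -70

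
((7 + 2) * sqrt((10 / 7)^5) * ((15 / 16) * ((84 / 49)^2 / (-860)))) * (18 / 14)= -54675 * sqrt(70) / 5058907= -0.09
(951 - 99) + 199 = 1051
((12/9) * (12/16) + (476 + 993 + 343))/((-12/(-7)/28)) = 88837/3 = 29612.33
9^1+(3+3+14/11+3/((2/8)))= 311/11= 28.27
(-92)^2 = 8464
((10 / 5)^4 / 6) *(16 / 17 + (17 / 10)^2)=4342 / 425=10.22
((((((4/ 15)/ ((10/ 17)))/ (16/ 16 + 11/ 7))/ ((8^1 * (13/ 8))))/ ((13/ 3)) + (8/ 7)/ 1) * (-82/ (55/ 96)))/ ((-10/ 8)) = 3201626368/ 24399375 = 131.22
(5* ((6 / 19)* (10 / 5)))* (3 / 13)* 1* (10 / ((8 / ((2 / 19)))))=0.10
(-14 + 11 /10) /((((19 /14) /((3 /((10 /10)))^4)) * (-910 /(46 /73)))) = 240327 /450775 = 0.53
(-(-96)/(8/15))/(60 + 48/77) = 2.97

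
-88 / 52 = -22 / 13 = -1.69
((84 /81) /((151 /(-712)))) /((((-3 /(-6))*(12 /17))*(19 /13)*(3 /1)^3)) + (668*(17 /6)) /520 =5365010059 /1631370780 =3.29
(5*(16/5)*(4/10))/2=16/5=3.20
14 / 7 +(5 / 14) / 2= 61 / 28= 2.18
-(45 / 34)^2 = -2025 / 1156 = -1.75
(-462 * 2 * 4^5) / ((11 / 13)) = -1118208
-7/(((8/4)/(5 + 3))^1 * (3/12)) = -112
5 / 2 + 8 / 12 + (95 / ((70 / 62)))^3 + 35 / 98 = 613013033 / 1029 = 595736.67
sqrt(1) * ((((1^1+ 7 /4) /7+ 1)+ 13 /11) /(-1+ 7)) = 793 /1848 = 0.43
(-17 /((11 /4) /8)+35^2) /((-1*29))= -12931 /319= -40.54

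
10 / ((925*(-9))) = -0.00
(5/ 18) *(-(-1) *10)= 25/ 9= 2.78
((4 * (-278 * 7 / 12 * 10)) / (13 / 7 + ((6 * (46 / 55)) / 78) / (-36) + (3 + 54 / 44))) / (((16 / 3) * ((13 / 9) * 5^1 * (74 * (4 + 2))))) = -10114335 / 162203264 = -0.06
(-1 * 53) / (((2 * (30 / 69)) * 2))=-1219 / 40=-30.48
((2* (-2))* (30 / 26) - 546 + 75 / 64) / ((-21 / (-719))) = -109560501 / 5824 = -18811.90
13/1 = 13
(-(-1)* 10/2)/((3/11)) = 55/3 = 18.33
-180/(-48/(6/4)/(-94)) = -2115/4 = -528.75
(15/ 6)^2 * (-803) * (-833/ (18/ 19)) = 317727025/ 72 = 4412875.35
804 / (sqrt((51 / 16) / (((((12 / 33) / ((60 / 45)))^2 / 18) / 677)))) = 536 * sqrt(69054) / 126599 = 1.11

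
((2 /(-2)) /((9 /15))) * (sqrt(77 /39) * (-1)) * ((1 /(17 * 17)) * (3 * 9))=15 * sqrt(3003) /3757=0.22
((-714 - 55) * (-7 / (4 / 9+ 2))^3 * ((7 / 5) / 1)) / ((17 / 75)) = 20190045015 / 181016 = 111537.35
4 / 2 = 2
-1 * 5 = -5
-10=-10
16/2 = 8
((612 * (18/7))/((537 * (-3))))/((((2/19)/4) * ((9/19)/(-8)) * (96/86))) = 2111128/3759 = 561.62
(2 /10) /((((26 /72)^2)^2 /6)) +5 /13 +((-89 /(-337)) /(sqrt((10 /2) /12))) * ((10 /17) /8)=89 * sqrt(15) /11458 +10132621 /142805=70.98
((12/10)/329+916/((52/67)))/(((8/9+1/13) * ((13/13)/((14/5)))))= 454307634/132775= 3421.64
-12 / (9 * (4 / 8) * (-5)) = 8 / 15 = 0.53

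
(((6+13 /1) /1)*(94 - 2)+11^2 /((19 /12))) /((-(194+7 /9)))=-311976 /33307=-9.37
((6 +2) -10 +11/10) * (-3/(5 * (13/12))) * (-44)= -7128/325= -21.93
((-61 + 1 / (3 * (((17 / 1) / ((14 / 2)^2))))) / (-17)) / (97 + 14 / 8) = 12248 / 342465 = 0.04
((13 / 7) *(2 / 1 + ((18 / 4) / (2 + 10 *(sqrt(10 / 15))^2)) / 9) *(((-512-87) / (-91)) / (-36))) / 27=-64093 / 2476656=-0.03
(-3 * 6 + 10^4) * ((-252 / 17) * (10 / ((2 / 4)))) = -50309280 / 17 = -2959369.41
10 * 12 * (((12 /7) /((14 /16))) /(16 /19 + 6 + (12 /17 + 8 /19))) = 206720 /7007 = 29.50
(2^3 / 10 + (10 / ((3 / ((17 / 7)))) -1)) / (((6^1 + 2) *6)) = 829 / 5040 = 0.16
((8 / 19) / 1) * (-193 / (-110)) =772 / 1045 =0.74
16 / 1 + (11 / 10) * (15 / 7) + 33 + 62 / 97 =70611 / 1358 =52.00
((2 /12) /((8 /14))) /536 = 7 /12864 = 0.00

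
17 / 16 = 1.06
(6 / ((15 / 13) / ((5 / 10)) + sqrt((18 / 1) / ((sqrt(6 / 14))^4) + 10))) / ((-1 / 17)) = 1105 / 482 - 2873 * sqrt(3) / 482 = -8.03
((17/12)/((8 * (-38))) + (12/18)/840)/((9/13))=-19253/3447360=-0.01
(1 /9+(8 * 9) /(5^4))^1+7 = 40648 /5625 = 7.23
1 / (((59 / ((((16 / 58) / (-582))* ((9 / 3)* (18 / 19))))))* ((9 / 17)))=-136 / 3153373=-0.00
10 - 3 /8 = 9.62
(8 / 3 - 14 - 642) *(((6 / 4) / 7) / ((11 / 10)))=-1400 / 11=-127.27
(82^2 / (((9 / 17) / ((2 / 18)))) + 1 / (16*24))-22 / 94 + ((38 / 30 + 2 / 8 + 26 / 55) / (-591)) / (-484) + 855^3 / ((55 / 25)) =181503478506208127407 / 638862111360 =284104308.71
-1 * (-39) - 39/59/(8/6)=38.50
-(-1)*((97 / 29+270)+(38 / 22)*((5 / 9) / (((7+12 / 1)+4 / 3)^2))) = 324462792 / 1186999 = 273.35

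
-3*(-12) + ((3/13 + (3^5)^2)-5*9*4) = 765768/13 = 58905.23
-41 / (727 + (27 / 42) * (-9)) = -574 / 10097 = -0.06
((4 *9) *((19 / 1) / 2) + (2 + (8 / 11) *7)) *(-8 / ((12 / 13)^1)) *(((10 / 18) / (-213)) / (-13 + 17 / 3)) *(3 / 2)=-41600 / 25773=-1.61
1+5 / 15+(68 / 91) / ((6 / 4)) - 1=227 / 273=0.83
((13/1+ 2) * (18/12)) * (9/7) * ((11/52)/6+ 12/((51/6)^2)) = 2450925/420784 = 5.82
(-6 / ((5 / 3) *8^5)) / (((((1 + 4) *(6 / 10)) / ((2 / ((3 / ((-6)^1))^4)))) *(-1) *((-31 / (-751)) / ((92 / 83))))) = 51819 / 1646720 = 0.03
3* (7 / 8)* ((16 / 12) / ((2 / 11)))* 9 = 693 / 4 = 173.25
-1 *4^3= -64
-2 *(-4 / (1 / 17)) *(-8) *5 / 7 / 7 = -5440 / 49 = -111.02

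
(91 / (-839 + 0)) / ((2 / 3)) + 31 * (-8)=-416417 / 1678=-248.16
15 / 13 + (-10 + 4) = -63 / 13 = -4.85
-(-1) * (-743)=-743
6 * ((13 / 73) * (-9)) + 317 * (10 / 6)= 113599 / 219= 518.72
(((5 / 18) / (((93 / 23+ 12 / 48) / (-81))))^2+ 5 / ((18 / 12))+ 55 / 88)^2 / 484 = 22150191547201 / 10858659381504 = 2.04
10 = 10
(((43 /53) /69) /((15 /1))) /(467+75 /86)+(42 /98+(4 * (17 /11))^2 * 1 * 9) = 643785248345831 /1869498937845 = 344.36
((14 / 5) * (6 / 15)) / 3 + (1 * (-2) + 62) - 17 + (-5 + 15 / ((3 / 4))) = 4378 / 75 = 58.37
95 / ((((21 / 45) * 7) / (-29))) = -41325 / 49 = -843.37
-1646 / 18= -823 / 9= -91.44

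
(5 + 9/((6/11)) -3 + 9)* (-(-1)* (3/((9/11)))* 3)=605/2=302.50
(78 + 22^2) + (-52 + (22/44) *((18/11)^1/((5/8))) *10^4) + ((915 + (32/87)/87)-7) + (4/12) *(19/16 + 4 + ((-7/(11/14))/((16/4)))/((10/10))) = 1757206937/121104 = 14509.90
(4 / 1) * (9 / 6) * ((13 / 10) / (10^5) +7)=21000039 / 500000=42.00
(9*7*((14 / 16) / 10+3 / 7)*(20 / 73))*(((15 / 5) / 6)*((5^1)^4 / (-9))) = -180625 / 584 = -309.29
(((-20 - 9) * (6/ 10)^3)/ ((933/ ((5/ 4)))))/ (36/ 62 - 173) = 8091/ 166229500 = 0.00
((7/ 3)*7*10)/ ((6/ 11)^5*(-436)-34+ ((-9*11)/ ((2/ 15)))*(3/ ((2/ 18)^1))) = -31565996/ 3885043191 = -0.01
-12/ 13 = -0.92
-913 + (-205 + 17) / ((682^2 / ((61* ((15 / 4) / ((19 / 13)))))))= -8069065093 / 8837356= -913.06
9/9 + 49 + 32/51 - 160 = -5578/51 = -109.37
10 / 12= 5 / 6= 0.83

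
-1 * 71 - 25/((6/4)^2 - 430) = -121381/1711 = -70.94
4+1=5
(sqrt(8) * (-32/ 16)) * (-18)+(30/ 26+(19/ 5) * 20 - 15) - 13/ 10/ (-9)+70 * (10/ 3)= 72 * sqrt(2)+345889/ 1170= 397.46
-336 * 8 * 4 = -10752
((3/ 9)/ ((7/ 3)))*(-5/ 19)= -5/ 133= -0.04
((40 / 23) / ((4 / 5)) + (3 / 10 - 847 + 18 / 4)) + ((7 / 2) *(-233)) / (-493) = -95062993 / 113390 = -838.37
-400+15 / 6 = -795 / 2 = -397.50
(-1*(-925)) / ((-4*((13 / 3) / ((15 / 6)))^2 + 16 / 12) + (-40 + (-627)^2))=0.00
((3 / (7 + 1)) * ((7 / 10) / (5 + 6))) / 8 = 21 / 7040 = 0.00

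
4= 4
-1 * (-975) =975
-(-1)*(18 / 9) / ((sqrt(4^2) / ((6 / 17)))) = 3 / 17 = 0.18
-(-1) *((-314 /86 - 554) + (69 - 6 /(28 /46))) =-150051 /301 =-498.51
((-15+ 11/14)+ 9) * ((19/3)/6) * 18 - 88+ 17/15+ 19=-166.94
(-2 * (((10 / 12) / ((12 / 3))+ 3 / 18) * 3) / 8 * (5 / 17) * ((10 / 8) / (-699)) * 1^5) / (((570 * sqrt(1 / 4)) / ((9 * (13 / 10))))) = 117 / 19266304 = 0.00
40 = 40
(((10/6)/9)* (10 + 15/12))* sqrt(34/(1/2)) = 25* sqrt(17)/6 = 17.18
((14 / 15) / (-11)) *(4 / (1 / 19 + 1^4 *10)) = -1064 / 31515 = -0.03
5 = 5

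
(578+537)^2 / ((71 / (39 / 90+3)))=25610435 / 426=60118.39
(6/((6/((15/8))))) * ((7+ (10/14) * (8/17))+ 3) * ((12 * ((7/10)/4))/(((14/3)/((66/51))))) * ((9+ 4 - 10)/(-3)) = -182655/16184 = -11.29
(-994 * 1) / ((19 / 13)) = -12922 / 19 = -680.11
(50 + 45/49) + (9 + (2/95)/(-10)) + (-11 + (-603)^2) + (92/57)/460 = 25392414248/69825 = 363657.92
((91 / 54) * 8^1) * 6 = 80.89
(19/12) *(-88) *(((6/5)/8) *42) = -4389/5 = -877.80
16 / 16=1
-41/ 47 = -0.87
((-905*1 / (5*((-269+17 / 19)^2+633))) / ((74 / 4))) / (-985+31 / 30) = 1306820 / 9530326369949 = 0.00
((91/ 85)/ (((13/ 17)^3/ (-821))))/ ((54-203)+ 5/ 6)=1423614/ 107315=13.27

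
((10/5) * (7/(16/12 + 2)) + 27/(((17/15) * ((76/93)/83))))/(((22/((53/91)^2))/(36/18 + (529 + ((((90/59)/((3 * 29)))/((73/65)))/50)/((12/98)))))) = 19844.93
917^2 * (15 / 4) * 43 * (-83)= -45016992615 / 4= -11254248153.75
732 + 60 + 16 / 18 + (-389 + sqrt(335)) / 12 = sqrt(335) / 12 + 27377 / 36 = 762.00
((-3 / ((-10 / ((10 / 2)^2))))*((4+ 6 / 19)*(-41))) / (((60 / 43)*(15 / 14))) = -887.69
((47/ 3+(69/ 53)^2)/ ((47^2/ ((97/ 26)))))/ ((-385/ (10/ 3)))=-14191682/ 55901574729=-0.00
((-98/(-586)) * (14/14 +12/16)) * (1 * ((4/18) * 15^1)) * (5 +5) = 8575/879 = 9.76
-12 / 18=-2 / 3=-0.67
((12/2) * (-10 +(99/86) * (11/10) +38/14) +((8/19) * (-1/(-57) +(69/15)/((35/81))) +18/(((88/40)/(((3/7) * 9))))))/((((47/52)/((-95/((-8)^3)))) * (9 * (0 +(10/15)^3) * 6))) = -159371251/181661061120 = -0.00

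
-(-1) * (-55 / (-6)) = 55 / 6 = 9.17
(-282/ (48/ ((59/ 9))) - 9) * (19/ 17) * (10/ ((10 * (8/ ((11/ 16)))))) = -714989/ 156672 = -4.56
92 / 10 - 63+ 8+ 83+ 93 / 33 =2201 / 55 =40.02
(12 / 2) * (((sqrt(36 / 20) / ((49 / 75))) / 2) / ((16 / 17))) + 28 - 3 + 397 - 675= -253 + 2295 * sqrt(5) / 784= -246.45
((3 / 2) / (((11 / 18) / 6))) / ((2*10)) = 81 / 110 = 0.74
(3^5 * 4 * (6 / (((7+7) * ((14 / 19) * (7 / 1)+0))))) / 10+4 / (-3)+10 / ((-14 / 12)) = -1.83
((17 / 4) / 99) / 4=17 / 1584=0.01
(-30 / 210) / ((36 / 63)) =-1 / 4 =-0.25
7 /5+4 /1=5.40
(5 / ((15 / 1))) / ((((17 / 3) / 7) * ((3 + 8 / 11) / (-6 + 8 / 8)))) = -385 / 697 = -0.55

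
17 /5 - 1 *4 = -3 /5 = -0.60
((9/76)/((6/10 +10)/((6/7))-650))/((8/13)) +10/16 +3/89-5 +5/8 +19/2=2993226241/517554224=5.78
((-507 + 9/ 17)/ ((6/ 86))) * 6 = -740460/ 17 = -43556.47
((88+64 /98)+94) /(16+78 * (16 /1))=4475 /30968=0.14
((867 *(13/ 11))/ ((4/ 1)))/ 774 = 3757/ 11352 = 0.33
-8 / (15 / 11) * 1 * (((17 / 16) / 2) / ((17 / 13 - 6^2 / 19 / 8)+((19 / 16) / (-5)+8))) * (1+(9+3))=-2401828 / 523641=-4.59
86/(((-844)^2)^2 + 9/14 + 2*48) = 1204/7103916077897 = 0.00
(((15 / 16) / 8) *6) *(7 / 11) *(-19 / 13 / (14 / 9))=-0.42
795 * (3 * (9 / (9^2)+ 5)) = 12190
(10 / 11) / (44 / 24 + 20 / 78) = 780 / 1793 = 0.44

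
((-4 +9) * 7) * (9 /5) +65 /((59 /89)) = 9502 /59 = 161.05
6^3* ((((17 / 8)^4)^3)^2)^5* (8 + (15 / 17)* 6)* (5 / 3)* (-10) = -91840480003447338659452750000000000000000000.00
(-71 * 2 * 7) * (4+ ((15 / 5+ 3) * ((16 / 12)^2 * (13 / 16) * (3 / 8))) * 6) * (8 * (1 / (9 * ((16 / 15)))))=-19465.83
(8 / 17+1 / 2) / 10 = 33 / 340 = 0.10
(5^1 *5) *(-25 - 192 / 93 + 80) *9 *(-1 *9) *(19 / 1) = -63137475 / 31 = -2036692.74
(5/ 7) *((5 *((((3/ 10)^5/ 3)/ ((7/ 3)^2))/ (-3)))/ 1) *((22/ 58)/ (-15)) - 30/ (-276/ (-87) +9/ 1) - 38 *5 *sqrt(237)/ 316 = -95 *sqrt(237)/ 158 - 173077485477/ 70225820000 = -11.72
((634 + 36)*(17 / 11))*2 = 22780 / 11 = 2070.91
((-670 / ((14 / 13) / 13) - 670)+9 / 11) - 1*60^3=-17306292 / 77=-224757.04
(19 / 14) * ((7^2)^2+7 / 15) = 48887 / 15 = 3259.13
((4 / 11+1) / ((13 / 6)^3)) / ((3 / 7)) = 7560 / 24167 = 0.31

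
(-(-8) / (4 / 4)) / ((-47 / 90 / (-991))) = 713520 / 47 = 15181.28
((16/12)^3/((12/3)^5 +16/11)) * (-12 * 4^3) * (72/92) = -1.39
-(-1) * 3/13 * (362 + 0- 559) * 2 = -1182/13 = -90.92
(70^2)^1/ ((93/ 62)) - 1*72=9584/ 3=3194.67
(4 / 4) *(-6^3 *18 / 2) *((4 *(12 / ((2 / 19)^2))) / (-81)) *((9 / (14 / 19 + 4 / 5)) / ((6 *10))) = 740772 / 73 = 10147.56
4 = 4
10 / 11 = 0.91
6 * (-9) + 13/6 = -311/6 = -51.83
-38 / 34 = -19 / 17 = -1.12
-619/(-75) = 8.25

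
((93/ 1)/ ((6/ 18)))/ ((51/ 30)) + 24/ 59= 165018/ 1003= 164.52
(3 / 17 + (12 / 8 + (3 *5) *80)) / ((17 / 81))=3309417 / 578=5725.63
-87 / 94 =-0.93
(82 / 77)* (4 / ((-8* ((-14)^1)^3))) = 41 / 211288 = 0.00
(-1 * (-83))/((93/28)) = 2324/93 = 24.99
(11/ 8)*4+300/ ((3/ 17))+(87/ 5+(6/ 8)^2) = 137877/ 80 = 1723.46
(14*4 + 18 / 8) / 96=233 / 384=0.61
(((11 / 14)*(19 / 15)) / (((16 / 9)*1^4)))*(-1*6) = -1881 / 560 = -3.36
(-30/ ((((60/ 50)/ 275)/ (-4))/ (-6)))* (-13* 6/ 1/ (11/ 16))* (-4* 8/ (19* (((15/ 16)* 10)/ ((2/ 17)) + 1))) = -9584640000/ 24529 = -390747.28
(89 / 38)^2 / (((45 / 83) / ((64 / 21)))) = 10519088 / 341145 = 30.83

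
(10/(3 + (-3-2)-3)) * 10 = -20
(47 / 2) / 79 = 47 / 158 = 0.30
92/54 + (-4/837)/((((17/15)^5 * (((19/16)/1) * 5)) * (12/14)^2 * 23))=884787697834/519339675033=1.70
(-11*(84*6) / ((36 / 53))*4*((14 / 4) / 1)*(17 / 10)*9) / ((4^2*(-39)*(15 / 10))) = 485639 / 260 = 1867.84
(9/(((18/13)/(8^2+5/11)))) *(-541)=-4986397/22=-226654.41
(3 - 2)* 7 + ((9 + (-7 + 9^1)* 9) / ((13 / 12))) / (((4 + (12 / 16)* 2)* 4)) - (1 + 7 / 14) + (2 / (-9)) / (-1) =17645 / 2574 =6.86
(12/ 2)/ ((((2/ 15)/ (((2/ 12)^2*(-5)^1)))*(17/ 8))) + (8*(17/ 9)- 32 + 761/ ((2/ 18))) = 1044863/ 153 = 6829.17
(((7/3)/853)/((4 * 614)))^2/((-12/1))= -49/474000219470592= -0.00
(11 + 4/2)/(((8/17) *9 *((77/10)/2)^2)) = 11050/53361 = 0.21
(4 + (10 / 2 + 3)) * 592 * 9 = 63936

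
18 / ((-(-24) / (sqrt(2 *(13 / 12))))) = 1.10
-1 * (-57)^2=-3249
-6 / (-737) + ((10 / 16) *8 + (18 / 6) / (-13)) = 45772 / 9581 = 4.78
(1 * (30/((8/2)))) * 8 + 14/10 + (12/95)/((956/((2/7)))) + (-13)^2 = 7323726/31787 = 230.40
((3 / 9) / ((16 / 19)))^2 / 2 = 361 / 4608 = 0.08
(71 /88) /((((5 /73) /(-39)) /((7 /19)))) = -1414959 /8360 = -169.25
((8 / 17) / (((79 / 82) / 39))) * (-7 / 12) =-14924 / 1343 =-11.11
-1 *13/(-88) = 13/88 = 0.15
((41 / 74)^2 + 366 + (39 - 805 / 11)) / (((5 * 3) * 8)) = 20005891 / 7228320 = 2.77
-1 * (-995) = 995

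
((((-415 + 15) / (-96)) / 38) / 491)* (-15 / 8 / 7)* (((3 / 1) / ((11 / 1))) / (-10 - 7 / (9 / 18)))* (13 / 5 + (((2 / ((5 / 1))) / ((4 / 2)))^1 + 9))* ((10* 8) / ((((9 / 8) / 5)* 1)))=0.00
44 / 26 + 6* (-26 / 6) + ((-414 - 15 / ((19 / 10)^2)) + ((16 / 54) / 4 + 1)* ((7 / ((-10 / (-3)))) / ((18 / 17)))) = -3347698817 / 7602660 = -440.33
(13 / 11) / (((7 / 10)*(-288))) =-65 / 11088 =-0.01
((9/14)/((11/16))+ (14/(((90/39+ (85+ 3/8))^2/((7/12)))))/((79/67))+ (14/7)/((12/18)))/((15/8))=4343923033672/2069341066485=2.10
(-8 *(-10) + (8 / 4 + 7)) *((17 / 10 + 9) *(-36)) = -171414 / 5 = -34282.80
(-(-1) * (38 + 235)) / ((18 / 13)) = 197.17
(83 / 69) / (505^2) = 83 / 17596725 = 0.00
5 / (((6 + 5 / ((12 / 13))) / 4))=240 / 137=1.75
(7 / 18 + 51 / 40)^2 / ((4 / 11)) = 3946811 / 518400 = 7.61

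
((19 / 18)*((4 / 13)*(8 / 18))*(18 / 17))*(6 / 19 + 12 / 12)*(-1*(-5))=2000 / 1989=1.01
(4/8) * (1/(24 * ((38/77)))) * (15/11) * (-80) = -175/38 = -4.61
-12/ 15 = -4/ 5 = -0.80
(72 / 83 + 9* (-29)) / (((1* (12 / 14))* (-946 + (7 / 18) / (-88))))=39900168 / 124373093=0.32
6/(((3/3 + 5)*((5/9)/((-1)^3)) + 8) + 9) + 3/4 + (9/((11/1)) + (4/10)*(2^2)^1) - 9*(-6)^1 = 519617/9020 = 57.61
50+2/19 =952/19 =50.11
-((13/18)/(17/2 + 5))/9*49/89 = -637/194643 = -0.00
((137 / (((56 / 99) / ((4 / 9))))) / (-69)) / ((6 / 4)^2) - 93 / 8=-428383 / 34776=-12.32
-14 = -14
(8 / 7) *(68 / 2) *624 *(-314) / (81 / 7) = -17764864 / 27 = -657957.93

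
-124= -124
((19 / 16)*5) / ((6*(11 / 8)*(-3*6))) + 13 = 12.96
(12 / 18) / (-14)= -1 / 21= -0.05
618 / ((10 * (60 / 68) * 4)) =1751 / 100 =17.51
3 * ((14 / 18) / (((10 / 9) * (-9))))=-7 / 30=-0.23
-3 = -3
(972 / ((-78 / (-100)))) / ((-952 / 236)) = -477900 / 1547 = -308.92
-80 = -80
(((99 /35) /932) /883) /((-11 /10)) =-9 /2880346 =-0.00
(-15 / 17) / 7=-15 / 119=-0.13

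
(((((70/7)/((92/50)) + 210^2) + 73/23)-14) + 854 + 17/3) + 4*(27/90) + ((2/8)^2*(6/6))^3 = 63527481689/1413120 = 44955.48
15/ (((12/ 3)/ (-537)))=-8055/ 4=-2013.75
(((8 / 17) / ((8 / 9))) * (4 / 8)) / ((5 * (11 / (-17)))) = -9 / 110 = -0.08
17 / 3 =5.67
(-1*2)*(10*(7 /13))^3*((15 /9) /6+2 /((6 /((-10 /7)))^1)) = 1225000 /19773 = 61.95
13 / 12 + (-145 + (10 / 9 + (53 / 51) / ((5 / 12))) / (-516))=-56812423 / 394740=-143.92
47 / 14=3.36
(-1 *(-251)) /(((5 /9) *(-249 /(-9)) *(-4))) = -6777 /1660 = -4.08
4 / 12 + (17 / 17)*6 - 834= -2483 / 3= -827.67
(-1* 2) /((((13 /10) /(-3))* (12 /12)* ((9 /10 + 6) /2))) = 400 /299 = 1.34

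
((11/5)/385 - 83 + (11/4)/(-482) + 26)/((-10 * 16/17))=326940549/53984000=6.06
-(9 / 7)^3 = -729 / 343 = -2.13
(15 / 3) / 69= 5 / 69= 0.07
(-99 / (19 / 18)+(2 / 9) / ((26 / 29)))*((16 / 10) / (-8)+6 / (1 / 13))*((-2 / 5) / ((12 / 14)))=566228789 / 166725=3396.18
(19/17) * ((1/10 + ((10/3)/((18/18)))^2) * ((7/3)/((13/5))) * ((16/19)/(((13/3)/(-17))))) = -56504/1521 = -37.15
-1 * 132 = -132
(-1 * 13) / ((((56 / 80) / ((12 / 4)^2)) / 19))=-22230 / 7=-3175.71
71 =71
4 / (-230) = -2 / 115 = -0.02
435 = 435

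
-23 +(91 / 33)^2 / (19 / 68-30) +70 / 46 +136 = 5784137462 / 50619987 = 114.27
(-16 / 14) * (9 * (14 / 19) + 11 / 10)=-5876 / 665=-8.84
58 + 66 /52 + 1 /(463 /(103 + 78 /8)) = 1432829 /24076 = 59.51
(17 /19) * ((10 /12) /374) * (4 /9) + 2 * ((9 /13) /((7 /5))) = 508325 /513513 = 0.99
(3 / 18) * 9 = 3 / 2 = 1.50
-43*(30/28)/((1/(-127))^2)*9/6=-31209615/28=-1114629.11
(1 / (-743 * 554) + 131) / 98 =53922481 / 40338956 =1.34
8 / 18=4 / 9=0.44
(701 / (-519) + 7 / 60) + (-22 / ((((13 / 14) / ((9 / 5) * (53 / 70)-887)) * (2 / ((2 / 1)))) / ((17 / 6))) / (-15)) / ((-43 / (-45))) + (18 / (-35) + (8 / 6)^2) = -2527022040331 / 609254100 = -4147.73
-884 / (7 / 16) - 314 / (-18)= -126197 / 63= -2003.13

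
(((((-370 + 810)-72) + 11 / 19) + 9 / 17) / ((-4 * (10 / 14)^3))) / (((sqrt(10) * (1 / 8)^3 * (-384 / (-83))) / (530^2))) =-19068228620924 * sqrt(10) / 24225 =-2489124185.22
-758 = -758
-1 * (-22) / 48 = 11 / 24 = 0.46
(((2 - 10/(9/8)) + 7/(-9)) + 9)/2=2/3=0.67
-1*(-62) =62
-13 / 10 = -1.30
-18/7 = -2.57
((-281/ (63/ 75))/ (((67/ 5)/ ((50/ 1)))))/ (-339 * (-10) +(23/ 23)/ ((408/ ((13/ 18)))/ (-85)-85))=-298913750/ 811805433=-0.37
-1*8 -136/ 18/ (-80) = -7.91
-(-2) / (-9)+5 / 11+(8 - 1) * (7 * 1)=4874 / 99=49.23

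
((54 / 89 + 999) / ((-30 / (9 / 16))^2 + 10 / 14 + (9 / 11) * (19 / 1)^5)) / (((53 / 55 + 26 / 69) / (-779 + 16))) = -178520763630825 / 636520360688204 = -0.28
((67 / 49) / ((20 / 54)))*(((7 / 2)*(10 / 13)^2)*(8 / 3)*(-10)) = -241200 / 1183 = -203.89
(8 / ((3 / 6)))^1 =16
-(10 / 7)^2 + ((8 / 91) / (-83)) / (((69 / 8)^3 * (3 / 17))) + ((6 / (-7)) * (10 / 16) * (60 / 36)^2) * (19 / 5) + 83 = 15695186012173 / 208423192068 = 75.30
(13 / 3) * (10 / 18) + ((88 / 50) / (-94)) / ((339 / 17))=8627009 / 3584925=2.41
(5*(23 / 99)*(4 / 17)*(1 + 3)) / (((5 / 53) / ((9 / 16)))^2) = 581463 / 14960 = 38.87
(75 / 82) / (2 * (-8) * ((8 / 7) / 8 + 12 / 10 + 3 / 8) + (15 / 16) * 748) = 5250 / 3867407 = 0.00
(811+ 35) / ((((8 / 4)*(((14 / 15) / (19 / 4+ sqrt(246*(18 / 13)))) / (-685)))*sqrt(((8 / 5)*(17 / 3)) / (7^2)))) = -39116925*sqrt(90610) / 884 - 82580175*sqrt(510) / 544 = -16748053.13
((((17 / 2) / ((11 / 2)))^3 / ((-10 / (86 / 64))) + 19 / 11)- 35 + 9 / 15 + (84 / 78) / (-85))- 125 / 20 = -3711611743 / 94128320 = -39.43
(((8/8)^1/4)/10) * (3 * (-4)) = -0.30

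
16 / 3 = 5.33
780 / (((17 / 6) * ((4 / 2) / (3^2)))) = 21060 / 17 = 1238.82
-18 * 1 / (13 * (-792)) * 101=101 / 572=0.18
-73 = -73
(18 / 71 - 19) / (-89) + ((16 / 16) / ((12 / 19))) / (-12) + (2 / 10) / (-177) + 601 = 161347922693 / 268431120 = 601.08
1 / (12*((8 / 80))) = 5 / 6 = 0.83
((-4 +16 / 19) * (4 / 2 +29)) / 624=-155 / 988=-0.16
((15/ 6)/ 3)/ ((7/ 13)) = 65/ 42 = 1.55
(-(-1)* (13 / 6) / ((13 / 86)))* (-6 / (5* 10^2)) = -43 / 250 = -0.17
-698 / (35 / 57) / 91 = -39786 / 3185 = -12.49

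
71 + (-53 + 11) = 29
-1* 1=-1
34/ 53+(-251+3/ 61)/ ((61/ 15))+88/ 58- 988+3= -5973969007/ 5719177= -1044.55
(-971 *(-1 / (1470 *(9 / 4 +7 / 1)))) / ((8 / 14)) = 971 / 7770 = 0.12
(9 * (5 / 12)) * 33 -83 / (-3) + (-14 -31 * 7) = -955 / 12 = -79.58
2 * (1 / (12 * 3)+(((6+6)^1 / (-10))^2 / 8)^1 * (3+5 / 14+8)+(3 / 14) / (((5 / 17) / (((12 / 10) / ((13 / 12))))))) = 117899 / 20475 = 5.76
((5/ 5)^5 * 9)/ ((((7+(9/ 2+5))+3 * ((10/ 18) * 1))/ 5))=270/ 109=2.48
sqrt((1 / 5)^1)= sqrt(5) / 5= 0.45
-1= -1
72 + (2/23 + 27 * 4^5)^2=404376478924/529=764416784.36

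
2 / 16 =1 / 8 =0.12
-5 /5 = -1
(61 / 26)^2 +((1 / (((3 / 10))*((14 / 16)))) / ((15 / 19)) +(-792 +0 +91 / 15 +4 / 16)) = -82551887 / 106470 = -775.35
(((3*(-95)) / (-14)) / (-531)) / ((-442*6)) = 95 / 6571656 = 0.00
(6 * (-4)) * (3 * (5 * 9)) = -3240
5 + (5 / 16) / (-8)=635 / 128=4.96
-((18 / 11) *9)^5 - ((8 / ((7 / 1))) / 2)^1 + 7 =-781032458529 / 1127357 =-692799.58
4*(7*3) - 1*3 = 81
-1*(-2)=2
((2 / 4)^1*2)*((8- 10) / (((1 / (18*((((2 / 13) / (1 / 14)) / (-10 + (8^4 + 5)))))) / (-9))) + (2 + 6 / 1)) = 434536 / 53183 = 8.17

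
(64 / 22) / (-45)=-32 / 495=-0.06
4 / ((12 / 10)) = 3.33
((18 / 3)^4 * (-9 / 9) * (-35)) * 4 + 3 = 181443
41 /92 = 0.45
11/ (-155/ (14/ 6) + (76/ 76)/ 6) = -42/ 253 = -0.17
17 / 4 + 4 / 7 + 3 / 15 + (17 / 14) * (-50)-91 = -20537 / 140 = -146.69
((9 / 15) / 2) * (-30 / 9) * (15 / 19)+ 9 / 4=111 / 76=1.46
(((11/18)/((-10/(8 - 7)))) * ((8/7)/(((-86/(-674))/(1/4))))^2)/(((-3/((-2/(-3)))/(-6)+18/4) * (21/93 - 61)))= 38727029/40326052095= 0.00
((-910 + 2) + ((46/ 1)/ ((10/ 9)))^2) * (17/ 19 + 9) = 3788012/ 475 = 7974.76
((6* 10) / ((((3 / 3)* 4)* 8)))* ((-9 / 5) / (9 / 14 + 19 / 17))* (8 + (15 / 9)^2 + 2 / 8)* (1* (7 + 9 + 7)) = -3259767 / 6704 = -486.24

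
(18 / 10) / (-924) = -3 / 1540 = -0.00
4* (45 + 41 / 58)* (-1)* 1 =-5302 / 29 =-182.83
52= 52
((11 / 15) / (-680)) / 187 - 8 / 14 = -693607 / 1213800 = -0.57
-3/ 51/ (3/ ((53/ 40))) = -53/ 2040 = -0.03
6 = 6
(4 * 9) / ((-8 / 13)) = -117 / 2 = -58.50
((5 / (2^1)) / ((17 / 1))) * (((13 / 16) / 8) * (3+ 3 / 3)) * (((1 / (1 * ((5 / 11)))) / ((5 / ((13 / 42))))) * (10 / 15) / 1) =1859 / 342720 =0.01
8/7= 1.14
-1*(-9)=9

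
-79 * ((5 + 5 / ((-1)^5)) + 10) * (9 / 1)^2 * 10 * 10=-6399000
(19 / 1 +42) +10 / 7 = 437 / 7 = 62.43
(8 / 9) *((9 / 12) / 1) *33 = 22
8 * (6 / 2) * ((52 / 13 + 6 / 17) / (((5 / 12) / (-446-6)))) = -9633024 / 85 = -113329.69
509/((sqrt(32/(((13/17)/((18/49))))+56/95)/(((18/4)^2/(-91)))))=-41229 * sqrt(298225330)/25113712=-28.35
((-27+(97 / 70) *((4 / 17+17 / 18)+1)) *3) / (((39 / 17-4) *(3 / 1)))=513641 / 36540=14.06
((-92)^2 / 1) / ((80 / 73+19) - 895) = -154468 / 15967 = -9.67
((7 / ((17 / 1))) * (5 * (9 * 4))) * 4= 5040 / 17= 296.47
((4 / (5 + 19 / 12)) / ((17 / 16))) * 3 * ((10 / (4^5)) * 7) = 315 / 2686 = 0.12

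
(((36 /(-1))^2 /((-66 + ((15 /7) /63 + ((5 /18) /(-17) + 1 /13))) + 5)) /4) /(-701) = 63154728 /8322133903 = 0.01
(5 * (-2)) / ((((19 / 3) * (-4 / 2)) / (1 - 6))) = -75 / 19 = -3.95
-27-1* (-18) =-9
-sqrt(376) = -2 *sqrt(94) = -19.39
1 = 1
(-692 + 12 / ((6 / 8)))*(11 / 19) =-7436 / 19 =-391.37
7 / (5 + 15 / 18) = 6 / 5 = 1.20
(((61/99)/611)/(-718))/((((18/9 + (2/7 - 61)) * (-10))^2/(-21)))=20923/244547506031400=0.00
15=15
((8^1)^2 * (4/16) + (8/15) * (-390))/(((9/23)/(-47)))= 69184/3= 23061.33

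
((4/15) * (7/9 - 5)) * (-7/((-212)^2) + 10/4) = -711569/252810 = -2.81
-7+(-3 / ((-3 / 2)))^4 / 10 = -27 / 5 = -5.40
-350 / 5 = -70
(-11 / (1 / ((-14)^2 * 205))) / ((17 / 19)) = -8397620 / 17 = -493977.65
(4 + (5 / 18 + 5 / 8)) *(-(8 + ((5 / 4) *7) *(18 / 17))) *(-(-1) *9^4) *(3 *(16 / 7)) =-3808155.10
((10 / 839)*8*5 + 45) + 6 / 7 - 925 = -5160406 / 5873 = -878.67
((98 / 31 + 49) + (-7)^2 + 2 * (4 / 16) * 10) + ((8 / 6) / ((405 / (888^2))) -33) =11170564 / 4185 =2669.19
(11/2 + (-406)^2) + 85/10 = 164850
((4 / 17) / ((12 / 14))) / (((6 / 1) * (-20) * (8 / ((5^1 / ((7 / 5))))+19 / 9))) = -35 / 66572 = -0.00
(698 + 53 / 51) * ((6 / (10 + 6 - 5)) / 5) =6482 / 85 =76.26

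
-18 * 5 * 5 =-450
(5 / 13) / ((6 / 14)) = 35 / 39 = 0.90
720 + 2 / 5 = 3602 / 5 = 720.40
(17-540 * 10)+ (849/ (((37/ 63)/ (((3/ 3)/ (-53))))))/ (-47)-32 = -499030818/ 92167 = -5414.42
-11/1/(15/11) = -8.07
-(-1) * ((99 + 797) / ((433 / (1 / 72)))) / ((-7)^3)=-0.00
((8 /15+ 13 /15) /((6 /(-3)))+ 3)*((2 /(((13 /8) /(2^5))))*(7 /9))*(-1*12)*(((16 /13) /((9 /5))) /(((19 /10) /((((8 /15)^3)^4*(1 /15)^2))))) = -362539770003324928 /506187821524658203125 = -0.00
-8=-8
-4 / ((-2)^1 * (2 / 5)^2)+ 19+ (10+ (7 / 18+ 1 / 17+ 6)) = 7336 / 153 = 47.95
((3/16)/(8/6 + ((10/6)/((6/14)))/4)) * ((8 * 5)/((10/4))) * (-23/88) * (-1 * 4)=1242/913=1.36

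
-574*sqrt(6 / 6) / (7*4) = -41 / 2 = -20.50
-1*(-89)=89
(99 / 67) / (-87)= -0.02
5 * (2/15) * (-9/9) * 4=-8/3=-2.67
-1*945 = -945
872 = 872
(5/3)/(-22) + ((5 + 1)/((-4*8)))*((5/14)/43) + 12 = 3789697/317856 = 11.92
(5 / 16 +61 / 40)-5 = -253 / 80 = -3.16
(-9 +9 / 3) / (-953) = 6 / 953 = 0.01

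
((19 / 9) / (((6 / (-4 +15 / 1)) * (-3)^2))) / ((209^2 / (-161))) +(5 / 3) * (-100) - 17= -18655919 / 101574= -183.67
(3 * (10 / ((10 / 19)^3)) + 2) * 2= 20777 / 50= 415.54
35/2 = 17.50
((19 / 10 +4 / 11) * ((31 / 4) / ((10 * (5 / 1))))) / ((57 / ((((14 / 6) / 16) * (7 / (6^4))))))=126077 / 26002944000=0.00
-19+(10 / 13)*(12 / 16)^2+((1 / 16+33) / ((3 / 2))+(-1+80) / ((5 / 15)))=18757 / 78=240.47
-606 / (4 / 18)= -2727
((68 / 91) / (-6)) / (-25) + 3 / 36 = 2411 / 27300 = 0.09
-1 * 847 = -847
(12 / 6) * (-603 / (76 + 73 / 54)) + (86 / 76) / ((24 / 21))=-18540419 / 1269808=-14.60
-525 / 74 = -7.09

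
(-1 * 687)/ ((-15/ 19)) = 4351/ 5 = 870.20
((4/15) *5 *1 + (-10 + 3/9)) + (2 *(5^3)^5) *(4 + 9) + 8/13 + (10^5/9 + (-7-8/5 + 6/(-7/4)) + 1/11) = 35741272472270863/45045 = 793457042341.46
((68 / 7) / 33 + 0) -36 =-8248 / 231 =-35.71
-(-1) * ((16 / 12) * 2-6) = -10 / 3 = -3.33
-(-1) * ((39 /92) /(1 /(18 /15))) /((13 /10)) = 0.39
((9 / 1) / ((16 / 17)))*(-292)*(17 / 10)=-189873 / 40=-4746.82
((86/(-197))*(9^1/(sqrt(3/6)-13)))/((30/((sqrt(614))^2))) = 79206*sqrt(2)/331945 + 2059356/331945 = 6.54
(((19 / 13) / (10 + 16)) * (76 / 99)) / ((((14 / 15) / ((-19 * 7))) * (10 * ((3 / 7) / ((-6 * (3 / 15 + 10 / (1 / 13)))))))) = 10418821 / 9295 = 1120.91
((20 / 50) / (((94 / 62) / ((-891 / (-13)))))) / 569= 55242 / 1738295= 0.03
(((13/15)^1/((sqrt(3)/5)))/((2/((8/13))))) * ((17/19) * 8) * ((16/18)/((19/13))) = 56576 * sqrt(3)/29241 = 3.35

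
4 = 4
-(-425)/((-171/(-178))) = 75650/171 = 442.40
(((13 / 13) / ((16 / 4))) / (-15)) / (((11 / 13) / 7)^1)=-91 / 660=-0.14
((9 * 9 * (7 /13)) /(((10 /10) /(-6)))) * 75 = -255150 /13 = -19626.92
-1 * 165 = -165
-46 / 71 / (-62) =23 / 2201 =0.01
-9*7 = -63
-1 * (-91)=91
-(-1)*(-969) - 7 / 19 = -18418 / 19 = -969.37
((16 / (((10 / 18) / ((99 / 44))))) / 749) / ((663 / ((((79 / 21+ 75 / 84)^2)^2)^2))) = 32134025781528072113 / 1117392385056030720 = 28.76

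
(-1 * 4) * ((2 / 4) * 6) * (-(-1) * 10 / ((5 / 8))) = -192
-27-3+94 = 64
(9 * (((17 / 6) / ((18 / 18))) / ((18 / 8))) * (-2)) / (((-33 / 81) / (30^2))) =550800 / 11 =50072.73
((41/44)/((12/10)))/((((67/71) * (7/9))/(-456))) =-2488905/5159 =-482.44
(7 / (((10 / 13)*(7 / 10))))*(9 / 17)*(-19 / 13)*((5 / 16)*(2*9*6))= -339.49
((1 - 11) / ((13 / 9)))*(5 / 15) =-30 / 13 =-2.31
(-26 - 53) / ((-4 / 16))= 316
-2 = -2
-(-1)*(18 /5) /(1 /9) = 32.40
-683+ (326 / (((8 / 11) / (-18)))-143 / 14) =-61332 / 7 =-8761.71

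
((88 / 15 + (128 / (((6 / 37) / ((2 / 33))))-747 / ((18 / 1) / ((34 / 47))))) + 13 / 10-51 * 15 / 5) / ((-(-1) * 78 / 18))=-1191319 / 40326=-29.54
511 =511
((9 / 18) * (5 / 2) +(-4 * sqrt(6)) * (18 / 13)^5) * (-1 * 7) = -35 / 4 +52907904 * sqrt(6) / 371293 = 340.29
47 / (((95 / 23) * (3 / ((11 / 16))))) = 11891 / 4560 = 2.61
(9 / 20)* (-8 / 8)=-9 / 20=-0.45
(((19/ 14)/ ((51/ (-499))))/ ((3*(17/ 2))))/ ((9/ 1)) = -9481/ 163863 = -0.06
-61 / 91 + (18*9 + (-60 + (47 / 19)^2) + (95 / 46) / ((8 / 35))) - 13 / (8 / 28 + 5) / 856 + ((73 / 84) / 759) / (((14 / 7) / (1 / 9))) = 4967247835128151 / 42644165355792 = 116.48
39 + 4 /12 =118 /3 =39.33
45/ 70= 9/ 14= 0.64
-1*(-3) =3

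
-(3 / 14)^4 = -81 / 38416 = -0.00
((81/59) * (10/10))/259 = 81/15281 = 0.01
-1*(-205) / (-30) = -41 / 6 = -6.83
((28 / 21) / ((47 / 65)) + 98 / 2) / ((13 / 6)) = 14338 / 611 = 23.47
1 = 1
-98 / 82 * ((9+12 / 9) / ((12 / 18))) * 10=-7595 / 41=-185.24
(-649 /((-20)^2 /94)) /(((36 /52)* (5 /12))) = -396539 /750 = -528.72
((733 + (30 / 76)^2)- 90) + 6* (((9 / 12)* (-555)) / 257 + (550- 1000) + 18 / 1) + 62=-1896.56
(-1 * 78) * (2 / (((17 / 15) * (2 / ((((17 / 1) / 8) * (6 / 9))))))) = -195 / 2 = -97.50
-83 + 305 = 222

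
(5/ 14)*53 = 265/ 14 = 18.93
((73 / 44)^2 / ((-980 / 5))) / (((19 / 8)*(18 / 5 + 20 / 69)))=-1838505 / 1209421136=-0.00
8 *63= 504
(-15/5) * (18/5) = -54/5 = -10.80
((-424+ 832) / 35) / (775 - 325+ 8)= 204 / 8015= 0.03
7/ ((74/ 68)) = 238/ 37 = 6.43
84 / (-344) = -21 / 86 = -0.24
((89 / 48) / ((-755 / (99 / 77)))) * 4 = -0.01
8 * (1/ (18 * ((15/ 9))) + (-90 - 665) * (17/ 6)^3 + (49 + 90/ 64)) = -73968401/ 540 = -136978.52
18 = 18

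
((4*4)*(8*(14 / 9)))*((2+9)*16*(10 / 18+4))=12931072 / 81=159642.86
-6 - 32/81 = -518/81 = -6.40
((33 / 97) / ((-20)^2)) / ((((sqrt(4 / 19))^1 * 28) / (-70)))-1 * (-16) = 16.00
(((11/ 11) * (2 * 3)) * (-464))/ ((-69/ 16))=14848/ 23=645.57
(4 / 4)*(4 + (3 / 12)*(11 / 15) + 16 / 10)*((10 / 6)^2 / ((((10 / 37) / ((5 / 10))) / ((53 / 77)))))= 680467 / 33264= 20.46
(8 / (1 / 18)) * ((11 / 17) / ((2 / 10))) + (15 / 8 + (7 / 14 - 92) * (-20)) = 312495 / 136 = 2297.76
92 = 92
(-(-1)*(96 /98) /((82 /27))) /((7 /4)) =2592 /14063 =0.18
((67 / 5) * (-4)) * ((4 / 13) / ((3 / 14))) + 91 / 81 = -75.84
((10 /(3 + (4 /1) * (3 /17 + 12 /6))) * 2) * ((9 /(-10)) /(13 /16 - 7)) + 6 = 13678 /2189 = 6.25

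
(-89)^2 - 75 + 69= 7915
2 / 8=0.25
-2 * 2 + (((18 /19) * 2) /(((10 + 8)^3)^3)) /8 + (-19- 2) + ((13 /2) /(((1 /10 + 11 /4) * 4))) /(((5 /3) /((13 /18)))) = -20730994723583 /837517003776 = -24.75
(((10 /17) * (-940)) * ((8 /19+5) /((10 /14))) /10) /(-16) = 33887 /1292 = 26.23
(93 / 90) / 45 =31 / 1350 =0.02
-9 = -9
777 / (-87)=-259 / 29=-8.93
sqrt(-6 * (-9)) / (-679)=-3 * sqrt(6) / 679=-0.01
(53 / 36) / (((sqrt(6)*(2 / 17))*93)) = 901*sqrt(6) / 40176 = 0.05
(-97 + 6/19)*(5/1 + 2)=-12859/19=-676.79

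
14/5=2.80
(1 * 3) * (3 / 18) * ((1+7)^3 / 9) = 256 / 9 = 28.44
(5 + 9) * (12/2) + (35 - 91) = 28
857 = 857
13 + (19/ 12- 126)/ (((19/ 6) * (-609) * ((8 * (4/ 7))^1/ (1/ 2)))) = 2752085/ 211584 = 13.01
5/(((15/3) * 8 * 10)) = 1/80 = 0.01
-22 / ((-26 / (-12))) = -132 / 13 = -10.15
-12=-12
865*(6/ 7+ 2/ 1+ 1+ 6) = 59685/ 7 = 8526.43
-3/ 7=-0.43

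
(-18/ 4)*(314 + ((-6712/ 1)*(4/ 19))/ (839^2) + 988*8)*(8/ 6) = -786018636/ 15941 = -49307.99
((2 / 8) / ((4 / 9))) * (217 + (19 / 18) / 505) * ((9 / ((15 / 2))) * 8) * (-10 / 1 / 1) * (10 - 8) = -11835294 / 505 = -23436.23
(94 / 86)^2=2209 / 1849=1.19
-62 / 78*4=-124 / 39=-3.18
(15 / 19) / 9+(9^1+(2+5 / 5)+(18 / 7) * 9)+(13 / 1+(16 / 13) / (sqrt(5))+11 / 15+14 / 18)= 16 * sqrt(5) / 65+297704 / 5985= 50.29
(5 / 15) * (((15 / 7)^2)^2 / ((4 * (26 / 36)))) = 151875 / 62426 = 2.43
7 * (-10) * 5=-350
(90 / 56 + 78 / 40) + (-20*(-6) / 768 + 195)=222559 / 1120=198.71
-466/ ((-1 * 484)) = 233/ 242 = 0.96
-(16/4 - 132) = 128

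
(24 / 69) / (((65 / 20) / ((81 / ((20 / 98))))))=63504 / 1495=42.48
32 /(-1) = -32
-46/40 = -23/20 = -1.15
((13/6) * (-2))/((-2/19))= 247/6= 41.17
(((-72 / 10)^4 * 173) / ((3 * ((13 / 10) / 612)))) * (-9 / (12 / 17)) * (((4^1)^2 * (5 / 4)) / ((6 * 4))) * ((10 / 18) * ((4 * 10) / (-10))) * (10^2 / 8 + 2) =1623531382272 / 65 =24977405881.11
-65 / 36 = -1.81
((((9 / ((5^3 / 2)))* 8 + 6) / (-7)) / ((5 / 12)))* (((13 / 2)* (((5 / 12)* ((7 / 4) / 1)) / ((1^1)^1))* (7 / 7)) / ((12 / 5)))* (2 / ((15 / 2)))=-1937 / 1500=-1.29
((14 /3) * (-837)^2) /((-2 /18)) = -29423898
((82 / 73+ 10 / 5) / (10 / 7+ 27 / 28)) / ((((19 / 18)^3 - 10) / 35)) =-1303102080 / 251695751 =-5.18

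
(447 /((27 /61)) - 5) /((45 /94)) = 850136 /405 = 2099.10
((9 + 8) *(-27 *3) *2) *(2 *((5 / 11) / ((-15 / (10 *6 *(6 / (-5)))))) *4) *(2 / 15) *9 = -3172608 / 55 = -57683.78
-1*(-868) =868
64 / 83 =0.77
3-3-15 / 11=-15 / 11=-1.36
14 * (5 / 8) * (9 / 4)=315 / 16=19.69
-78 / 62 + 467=14438 / 31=465.74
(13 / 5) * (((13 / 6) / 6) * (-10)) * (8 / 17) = -676 / 153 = -4.42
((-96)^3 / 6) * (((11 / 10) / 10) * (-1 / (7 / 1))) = 405504 / 175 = 2317.17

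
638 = 638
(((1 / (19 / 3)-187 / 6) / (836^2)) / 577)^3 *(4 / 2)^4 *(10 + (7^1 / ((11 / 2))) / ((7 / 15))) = -1546095438125 / 16699073232673696995995110000128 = -0.00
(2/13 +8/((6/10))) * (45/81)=2630/351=7.49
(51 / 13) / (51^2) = 1 / 663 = 0.00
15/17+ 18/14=2.17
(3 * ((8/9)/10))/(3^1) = 4/45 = 0.09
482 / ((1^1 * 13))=482 / 13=37.08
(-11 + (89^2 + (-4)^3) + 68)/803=7914/803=9.86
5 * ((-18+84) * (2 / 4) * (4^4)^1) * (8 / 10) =33792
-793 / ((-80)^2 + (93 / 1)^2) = -793 / 15049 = -0.05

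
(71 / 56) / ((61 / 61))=71 / 56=1.27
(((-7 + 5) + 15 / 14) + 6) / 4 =71 / 56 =1.27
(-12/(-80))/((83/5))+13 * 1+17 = 9963/332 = 30.01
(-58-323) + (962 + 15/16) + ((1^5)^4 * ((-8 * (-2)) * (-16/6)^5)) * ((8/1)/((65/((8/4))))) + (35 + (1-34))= 13354957/252720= 52.84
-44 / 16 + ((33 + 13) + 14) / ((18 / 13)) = 487 / 12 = 40.58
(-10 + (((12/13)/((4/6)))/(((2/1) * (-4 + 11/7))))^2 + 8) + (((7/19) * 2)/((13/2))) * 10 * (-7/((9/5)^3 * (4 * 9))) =-11912285117/6088470219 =-1.96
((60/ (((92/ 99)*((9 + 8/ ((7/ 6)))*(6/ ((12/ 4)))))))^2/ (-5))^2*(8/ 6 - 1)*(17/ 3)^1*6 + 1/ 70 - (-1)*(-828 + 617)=-29839832166955851/ 146850784752280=-203.20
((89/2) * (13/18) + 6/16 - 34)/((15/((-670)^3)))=804541025/27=29797815.74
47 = 47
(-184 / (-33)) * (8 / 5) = 8.92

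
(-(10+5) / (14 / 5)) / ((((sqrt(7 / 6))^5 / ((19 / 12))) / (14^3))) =-17100*sqrt(42) / 7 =-15831.52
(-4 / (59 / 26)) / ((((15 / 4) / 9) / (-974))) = 1215552 / 295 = 4120.52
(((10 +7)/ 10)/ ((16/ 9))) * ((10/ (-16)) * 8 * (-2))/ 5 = 153/ 80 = 1.91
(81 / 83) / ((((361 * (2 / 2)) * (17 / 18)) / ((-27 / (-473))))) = 39366 / 240932483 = 0.00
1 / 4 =0.25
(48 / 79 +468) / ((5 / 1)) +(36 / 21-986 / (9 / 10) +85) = -4554551 / 4977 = -915.12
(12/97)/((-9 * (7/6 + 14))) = -8/8827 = -0.00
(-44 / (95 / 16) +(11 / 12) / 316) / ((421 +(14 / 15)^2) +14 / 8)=-40027845 / 2289079036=-0.02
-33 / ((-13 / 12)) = 30.46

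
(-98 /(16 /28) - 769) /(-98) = 1881 /196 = 9.60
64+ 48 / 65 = 4208 / 65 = 64.74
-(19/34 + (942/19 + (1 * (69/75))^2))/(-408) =20584859/164730000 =0.12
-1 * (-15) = 15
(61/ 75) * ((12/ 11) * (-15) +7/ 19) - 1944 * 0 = -203923/ 15675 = -13.01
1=1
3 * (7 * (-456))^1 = -9576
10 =10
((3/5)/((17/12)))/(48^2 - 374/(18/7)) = 324/1651295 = 0.00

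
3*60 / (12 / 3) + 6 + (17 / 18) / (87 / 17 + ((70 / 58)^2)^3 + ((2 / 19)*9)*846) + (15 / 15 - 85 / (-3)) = 224946619186522675 / 2800124726286312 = 80.33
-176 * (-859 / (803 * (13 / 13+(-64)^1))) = -13744 / 4599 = -2.99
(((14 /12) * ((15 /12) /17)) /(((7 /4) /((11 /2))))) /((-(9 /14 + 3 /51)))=-385 /1002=-0.38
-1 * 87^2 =-7569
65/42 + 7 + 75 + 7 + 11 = 4265/42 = 101.55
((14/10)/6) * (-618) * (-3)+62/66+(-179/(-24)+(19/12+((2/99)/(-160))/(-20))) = 70104841/158400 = 442.58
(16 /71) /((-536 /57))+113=537427 /4757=112.98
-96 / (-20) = 24 / 5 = 4.80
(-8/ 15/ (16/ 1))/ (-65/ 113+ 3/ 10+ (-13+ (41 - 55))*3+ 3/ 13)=1469/ 3571629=0.00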